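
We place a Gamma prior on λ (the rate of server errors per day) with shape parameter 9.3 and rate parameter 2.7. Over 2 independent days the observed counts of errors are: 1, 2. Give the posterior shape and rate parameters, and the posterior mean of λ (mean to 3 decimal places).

Posterior: Gamma(shape=12.3, rate=4.7); mean ≈ 2.617

The Poisson likelihood adds the total count to the shape and the number of exposure periods to the rate. Here ∑xᵢ = 3 and n = 2, so shape 9.3→12.3 and rate 2.7→4.7.
Posterior mean = shape/rate = 12.3/4.7 = 2.617.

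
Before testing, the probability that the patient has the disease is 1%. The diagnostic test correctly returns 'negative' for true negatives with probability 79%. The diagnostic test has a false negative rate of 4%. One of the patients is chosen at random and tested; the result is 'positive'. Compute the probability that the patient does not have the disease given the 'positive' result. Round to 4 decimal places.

Write H for 'the patient has the disease'. Prior odds H:¬H = 0.01/0.99 = 0.010101. For the 'positive' outcome, the likelihood ratio is 0.96/0.21 = 4.5714.
Posterior odds = 0.010101 × 4.5714 = 0.046176, so P(H|E) = 0.046176/(1+0.046176) = 0.0441. Then P(¬H|E) = 1 − 0.0441 = 0.9559.

P(¬H | E) ≈ 0.9559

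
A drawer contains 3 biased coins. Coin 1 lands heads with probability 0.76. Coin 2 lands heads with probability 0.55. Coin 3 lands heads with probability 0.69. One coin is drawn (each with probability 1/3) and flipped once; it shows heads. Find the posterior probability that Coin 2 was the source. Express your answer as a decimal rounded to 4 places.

P(heads|C1) = 0.76; P(heads|C2) = 0.55; P(heads|C3) = 0.69.
Prior × likelihood for each source: 0.333333·0.76=0.2533, 0.333333·0.55=0.1833, 0.333333·0.69=0.2300. Summing gives P(heads) = 0.66667.
P(Coin 2 | heads) = 0.1833 / 0.66667 = 0.2750.

Posterior probability ≈ 0.2750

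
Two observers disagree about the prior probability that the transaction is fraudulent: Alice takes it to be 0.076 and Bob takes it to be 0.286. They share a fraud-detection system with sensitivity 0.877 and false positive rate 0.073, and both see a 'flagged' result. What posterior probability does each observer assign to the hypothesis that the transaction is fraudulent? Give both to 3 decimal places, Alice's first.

Alice: 0.497; Bob: 0.828

The likelihood ratio for a 'flagged' result is 0.877/0.073 = 12.014.
Alice: prior odds 0.076/0.924 = 0.082251; posterior odds 0.98814; posterior probability 0.497.
Bob: prior odds 0.286/0.714 = 0.40056; posterior odds 4.8122; posterior probability 0.828.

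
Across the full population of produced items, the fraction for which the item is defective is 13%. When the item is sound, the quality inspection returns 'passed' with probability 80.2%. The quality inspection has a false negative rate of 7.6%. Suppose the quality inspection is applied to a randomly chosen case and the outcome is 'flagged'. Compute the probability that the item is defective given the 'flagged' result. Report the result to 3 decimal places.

P(H | E) ≈ 0.411

Let H be the event that the item is defective. P(H) = 0.13, so P(¬H) = 0.87. With E the 'flagged' result, P(E|H) = 0.924 and P(E|¬H) = 0.198.
P(E) = 0.924·0.13 + 0.198·0.87 = 0.12012 + 0.17226 = 0.29238.
By Bayes' theorem, P(H|E) = 0.12012 / 0.29238 = 0.411.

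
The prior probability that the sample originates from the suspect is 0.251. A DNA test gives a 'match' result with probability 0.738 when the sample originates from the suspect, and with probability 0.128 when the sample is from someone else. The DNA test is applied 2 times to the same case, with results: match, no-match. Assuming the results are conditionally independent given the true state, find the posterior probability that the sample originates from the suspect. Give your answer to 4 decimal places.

With H the event that the sample originates from the suspect, the joint likelihood of the observed sequence is P(data|H) = 0.738·0.262 = 0.19336 and P(data|¬H) = 0.128·0.872 = 0.11162.
Bayes: P(H|data) = 0.251·0.19336 / (0.251·0.19336 + 0.749·0.11162) = 0.048532/0.13213 = 0.3673.

Posterior P(H) ≈ 0.3673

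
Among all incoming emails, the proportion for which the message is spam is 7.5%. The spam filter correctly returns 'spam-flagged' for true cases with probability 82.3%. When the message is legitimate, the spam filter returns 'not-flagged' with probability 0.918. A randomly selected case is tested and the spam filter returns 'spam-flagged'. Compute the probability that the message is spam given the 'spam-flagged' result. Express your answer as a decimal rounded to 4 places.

Let H be the event that the message is spam. P(H) = 0.075, so P(¬H) = 0.925. With E the 'spam-flagged' result, P(E|H) = 0.823 and P(E|¬H) = 0.082.
P(E) = 0.823·0.075 + 0.082·0.925 = 0.061725 + 0.075850 = 0.13758.
By Bayes' theorem, P(H|E) = 0.061725 / 0.13758 = 0.4487.

P(H | E) ≈ 0.4487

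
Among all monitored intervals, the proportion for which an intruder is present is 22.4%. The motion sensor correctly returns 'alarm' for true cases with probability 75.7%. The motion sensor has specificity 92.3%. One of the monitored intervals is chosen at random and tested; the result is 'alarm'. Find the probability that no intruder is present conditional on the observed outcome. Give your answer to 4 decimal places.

P(¬H | E) ≈ 0.2606

Let H be the event that an intruder is present. P(H) = 0.224, so P(¬H) = 0.776. With E the 'alarm' result, P(E|H) = 0.757 and P(E|¬H) = 0.077.
P(E) = 0.757·0.224 + 0.077·0.776 = 0.16957 + 0.059752 = 0.22932.
By Bayes' theorem, P(H|E) = 0.16957 / 0.22932 = 0.7394. Hence P(¬H|E) = 1 − 0.7394 = 0.2606.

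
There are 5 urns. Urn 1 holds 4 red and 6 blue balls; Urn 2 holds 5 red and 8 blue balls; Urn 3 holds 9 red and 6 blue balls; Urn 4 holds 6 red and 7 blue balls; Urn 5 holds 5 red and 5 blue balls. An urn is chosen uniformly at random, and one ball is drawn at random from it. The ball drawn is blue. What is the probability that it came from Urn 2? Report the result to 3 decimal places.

Tabulate prior·likelihood by source: [1] prior 0.2, lik 0.6, product 0.1200; [2] prior 0.2, lik 0.6154, product 0.1231; [3] prior 0.2, lik 0.4, product 0.08000; [4] prior 0.2, lik 0.5385, product 0.1077; [5] prior 0.2, lik 0.5, product 0.1000.
Normalizing constant = 0.53077; the posterior for Urn 2 is its product over the sum, 0.1231/0.53077 = 0.232.

Posterior probability ≈ 0.232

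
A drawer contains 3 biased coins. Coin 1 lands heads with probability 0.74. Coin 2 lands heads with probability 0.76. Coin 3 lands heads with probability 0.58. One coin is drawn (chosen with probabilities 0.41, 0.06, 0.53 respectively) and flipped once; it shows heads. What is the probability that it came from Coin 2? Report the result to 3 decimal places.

Tabulate prior·likelihood by source: [1] prior 0.41, lik 0.74, product 0.3034; [2] prior 0.06, lik 0.76, product 0.04560; [3] prior 0.53, lik 0.58, product 0.3074.
Normalizing constant = 0.65640; the posterior for Coin 2 is its product over the sum, 0.04560/0.65640 = 0.069.

Posterior probability ≈ 0.069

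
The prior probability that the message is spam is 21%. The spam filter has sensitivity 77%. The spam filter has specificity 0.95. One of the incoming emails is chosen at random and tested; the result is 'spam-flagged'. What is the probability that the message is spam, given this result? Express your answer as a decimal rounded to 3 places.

P(H | E) ≈ 0.804

Write H for 'the message is spam'. Prior odds H:¬H = 0.21/0.79 = 0.26582. For the 'spam-flagged' outcome, the likelihood ratio is 0.77/0.05 = 15.400.
Posterior odds = 0.26582 × 15.400 = 4.0937, so P(H|E) = 4.0937/(1+4.0937) = 0.804.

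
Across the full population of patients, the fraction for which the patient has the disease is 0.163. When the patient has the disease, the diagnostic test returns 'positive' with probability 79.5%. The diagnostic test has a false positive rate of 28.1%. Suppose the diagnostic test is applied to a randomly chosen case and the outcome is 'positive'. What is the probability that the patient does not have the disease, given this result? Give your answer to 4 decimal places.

P(¬H | E) ≈ 0.6448

Let H be the event that the patient has the disease. P(H) = 0.163, so P(¬H) = 0.837. With E the 'positive' result, P(E|H) = 0.795 and P(E|¬H) = 0.281.
P(E) = 0.795·0.163 + 0.281·0.837 = 0.12959 + 0.23520 = 0.36478.
By Bayes' theorem, P(H|E) = 0.12959 / 0.36478 = 0.3552. Hence P(¬H|E) = 1 − 0.3552 = 0.6448.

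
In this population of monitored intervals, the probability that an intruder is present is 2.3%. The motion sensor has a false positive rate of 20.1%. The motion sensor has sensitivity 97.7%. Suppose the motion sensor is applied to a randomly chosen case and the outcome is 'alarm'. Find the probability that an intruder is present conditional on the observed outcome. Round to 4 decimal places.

Let H be the event that an intruder is present. P(H) = 0.023, so P(¬H) = 0.977. With E the 'alarm' result, P(E|H) = 0.977 and P(E|¬H) = 0.201.
P(E) = 0.977·0.023 + 0.201·0.977 = 0.022471 + 0.19638 = 0.21885.
By Bayes' theorem, P(H|E) = 0.022471 / 0.21885 = 0.1027.

P(H | E) ≈ 0.1027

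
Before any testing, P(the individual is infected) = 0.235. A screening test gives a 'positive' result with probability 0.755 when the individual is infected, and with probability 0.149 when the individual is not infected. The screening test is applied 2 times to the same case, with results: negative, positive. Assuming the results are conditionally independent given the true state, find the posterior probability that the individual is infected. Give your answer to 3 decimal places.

Posterior P(H) ≈ 0.309

Let H be the event that the individual is infected; start with P(H) = 0.235. P('positive'|H) = 0.755, P('positive'|¬H) = 0.149.
Update on result 1 ('negative'): P(H) ← 0.245·0.2350 / (0.245·0.2350 + 0.851·0.7650) = 0.057575/0.70859 = 0.0813.
Update on result 2 ('positive'): P(H) ← 0.755·0.0813 / (0.755·0.0813 + 0.149·0.9187) = 0.061346/0.19824 = 0.3095.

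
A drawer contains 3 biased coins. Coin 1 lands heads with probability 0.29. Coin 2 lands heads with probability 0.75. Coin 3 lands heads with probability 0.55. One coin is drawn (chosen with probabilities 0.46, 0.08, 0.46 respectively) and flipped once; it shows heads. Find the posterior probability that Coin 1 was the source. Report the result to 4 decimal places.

Posterior probability ≈ 0.2988

P(heads|C1) = 0.29; P(heads|C2) = 0.75; P(heads|C3) = 0.55.
Prior × likelihood for each source: 0.46·0.29=0.1334, 0.08·0.75=0.06000, 0.46·0.55=0.2530. Summing gives P(heads) = 0.44640.
P(Coin 1 | heads) = 0.1334 / 0.44640 = 0.2988.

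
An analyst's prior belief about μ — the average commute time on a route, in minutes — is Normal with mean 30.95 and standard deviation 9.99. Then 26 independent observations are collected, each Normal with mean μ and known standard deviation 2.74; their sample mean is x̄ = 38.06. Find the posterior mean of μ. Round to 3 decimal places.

Posterior mean ≈ 38.039

With known σ, the Normal prior is conjugate. Weight on the data is w = (n/σ²)/(n/σ² + 1/τ₀²) = 3.46316/(3.46316+0.0100200) = 0.99712.
Posterior mean = w·x̄ + (1−w)·μ₀ = 0.99712·38.06 + 0.0028850·30.95 = 38.039.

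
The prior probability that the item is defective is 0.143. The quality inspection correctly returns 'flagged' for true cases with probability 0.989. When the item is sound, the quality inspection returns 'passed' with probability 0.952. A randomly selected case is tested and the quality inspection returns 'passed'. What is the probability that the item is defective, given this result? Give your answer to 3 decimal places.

Let H be the event that the item is defective. P(H) = 0.143, so P(¬H) = 0.857. With E the 'passed' result, P(E|H) = 0.011 and P(E|¬H) = 0.952.
P(E) = 0.011·0.143 + 0.952·0.857 = 0.0015730 + 0.81586 = 0.81744.
By Bayes' theorem, P(H|E) = 0.0015730 / 0.81744 = 0.002.

P(H | E) ≈ 0.002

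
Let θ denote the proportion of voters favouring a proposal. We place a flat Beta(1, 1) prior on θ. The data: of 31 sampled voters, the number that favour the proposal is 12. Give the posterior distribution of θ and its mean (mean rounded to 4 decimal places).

Observing 12 successes and 19 failures updates Beta(1, 1) by adding the success and failure counts to the two shape parameters: α = 1+12 = 13, β = 1+19 = 20.
E[θ | data] = 13/(13+20) = 0.3939.

Posterior: Beta(13, 20); mean ≈ 0.3939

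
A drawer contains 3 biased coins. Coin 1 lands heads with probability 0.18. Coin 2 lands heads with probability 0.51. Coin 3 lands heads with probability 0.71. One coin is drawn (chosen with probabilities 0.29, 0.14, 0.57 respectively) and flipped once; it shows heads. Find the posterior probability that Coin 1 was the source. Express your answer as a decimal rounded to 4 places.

P(heads|C1) = 0.18; P(heads|C2) = 0.51; P(heads|C3) = 0.71.
Prior × likelihood for each source: 0.29·0.18=0.05220, 0.14·0.51=0.07140, 0.57·0.71=0.4047. Summing gives P(heads) = 0.52830.
P(Coin 1 | heads) = 0.05220 / 0.52830 = 0.0988.

Posterior probability ≈ 0.0988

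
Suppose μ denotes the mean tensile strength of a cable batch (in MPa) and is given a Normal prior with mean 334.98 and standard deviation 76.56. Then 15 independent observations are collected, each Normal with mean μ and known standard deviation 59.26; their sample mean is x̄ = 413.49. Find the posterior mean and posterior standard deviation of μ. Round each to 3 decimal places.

Prior precision 1/τ₀² = 1/76.56² = 0.00017061; data precision n/σ² = 15/59.26² = 0.00427138.
Posterior precision = 0.00017061 + 0.00427138 = 0.00444198, giving posterior SD = 1/√0.00444198 = 15.004.
Posterior mean = (0.00017061·334.98 + 0.00427138·413.49) / 0.00444198 = 410.475.

Posterior mean ≈ 410.475; posterior SD ≈ 15.004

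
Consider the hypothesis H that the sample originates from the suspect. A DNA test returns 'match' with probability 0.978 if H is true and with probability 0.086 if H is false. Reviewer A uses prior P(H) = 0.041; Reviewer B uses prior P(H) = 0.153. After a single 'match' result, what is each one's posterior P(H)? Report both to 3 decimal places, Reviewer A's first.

Reviewer A: 0.327; Reviewer B: 0.673

The likelihood ratio for a 'match' result is 0.978/0.086 = 11.372.
Reviewer A: prior odds 0.041/0.959 = 0.042753; posterior odds 0.48619; posterior probability 0.327.
Reviewer B: prior odds 0.153/0.847 = 0.18064; posterior odds 2.0542; posterior probability 0.673.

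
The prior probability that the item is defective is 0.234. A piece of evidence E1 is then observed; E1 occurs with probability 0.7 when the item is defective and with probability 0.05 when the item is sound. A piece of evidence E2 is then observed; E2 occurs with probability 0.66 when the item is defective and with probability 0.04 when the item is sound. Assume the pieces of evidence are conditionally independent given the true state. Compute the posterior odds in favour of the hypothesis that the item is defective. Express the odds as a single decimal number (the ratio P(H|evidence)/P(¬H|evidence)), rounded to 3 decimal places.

Prior odds = 0.234/(1−0.234) = 0.30548. In log-odds, ln(0.30548) = -1.1859.
Add log likelihood ratios: ln(14.000) + ln(16.500) = 5.4424.
Posterior log-odds = 4.2566, so posterior odds = exp(4.2566) = 70.567.

Posterior odds ≈ 70.567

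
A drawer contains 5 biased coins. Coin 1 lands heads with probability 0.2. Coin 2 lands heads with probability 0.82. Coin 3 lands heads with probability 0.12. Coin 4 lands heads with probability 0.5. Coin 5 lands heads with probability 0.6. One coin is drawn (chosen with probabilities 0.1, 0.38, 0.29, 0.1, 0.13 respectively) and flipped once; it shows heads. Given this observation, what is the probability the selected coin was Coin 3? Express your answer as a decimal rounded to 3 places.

Posterior probability ≈ 0.070

Tabulate prior·likelihood by source: [1] prior 0.1, lik 0.2, product 0.02000; [2] prior 0.38, lik 0.82, product 0.3116; [3] prior 0.29, lik 0.12, product 0.03480; [4] prior 0.1, lik 0.5, product 0.05000; [5] prior 0.13, lik 0.6, product 0.07800.
Normalizing constant = 0.49440; the posterior for Coin 3 is its product over the sum, 0.03480/0.49440 = 0.070.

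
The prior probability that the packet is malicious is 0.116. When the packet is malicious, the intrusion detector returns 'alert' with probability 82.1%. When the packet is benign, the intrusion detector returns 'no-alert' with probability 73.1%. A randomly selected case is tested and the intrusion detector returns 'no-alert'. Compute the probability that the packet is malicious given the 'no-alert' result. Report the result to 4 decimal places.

Write H for 'the packet is malicious'. Prior odds H:¬H = 0.116/0.884 = 0.13122. For the 'no-alert' outcome, the likelihood ratio is 0.179/0.731 = 0.24487.
Posterior odds = 0.13122 × 0.24487 = 0.032132, so P(H|E) = 0.032132/(1+0.032132) = 0.0311.

P(H | E) ≈ 0.0311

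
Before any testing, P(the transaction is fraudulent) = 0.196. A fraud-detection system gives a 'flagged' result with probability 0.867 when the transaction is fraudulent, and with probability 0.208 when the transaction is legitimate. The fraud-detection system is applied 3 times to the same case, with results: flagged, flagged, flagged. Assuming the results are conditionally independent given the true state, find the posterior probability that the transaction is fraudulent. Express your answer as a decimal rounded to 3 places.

Posterior P(H) ≈ 0.946

Let H be the event that the transaction is fraudulent; start with P(H) = 0.196. P('flagged'|H) = 0.867, P('flagged'|¬H) = 0.208.
Update on result 1 ('flagged'): P(H) ← 0.867·0.1960 / (0.867·0.1960 + 0.208·0.8040) = 0.16993/0.33716 = 0.5040.
Update on result 2 ('flagged'): P(H) ← 0.867·0.5040 / (0.867·0.5040 + 0.208·0.4960) = 0.43697/0.54014 = 0.8090.
Update on result 3 ('flagged'): P(H) ← 0.867·0.8090 / (0.867·0.8090 + 0.208·0.1910) = 0.70140/0.74113 = 0.9464.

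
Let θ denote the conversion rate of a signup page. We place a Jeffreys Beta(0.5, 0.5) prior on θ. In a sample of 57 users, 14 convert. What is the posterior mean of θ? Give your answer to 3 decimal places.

Posterior mean ≈ 0.250

Observing 14 successes and 43 failures updates Beta(0.5, 0.5) by adding the success and failure counts to the two shape parameters: α = 0.5+14 = 14.5, β = 0.5+43 = 43.5.
Posterior mean = α/(α+β) = 14.5/58 = 0.250.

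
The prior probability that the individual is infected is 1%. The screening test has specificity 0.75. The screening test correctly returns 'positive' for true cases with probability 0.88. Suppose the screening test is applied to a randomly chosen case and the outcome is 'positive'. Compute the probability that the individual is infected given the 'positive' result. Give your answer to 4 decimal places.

P(H | E) ≈ 0.0343

Write H for 'the individual is infected'. Prior odds H:¬H = 0.01/0.99 = 0.010101. For the 'positive' outcome, the likelihood ratio is 0.88/0.25 = 3.5200.
Posterior odds = 0.010101 × 3.5200 = 0.035556, so P(H|E) = 0.035556/(1+0.035556) = 0.0343.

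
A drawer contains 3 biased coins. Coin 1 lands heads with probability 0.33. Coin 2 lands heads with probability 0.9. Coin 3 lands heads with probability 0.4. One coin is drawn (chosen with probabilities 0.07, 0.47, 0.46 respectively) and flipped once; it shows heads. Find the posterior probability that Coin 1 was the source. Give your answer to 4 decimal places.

P(heads|C1) = 0.33; P(heads|C2) = 0.9; P(heads|C3) = 0.4.
Prior × likelihood for each source: 0.07·0.33=0.02310, 0.47·0.9=0.4230, 0.46·0.4=0.1840. Summing gives P(heads) = 0.63010.
P(Coin 1 | heads) = 0.02310 / 0.63010 = 0.0367.

Posterior probability ≈ 0.0367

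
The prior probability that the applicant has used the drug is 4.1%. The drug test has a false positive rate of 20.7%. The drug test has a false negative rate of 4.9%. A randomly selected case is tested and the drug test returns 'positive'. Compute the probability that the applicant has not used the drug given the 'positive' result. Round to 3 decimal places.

P(¬H | E) ≈ 0.836

Write H for 'the applicant has used the drug'. Prior odds H:¬H = 0.041/0.959 = 0.042753. For the 'positive' outcome, the likelihood ratio is 0.951/0.207 = 4.5942.
Posterior odds = 0.042753 × 4.5942 = 0.19642, so P(H|E) = 0.19642/(1+0.19642) = 0.164. Then P(¬H|E) = 1 − 0.164 = 0.836.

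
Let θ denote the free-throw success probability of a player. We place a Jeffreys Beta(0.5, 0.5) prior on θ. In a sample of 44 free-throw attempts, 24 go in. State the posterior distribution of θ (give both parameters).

The binomial likelihood is conjugate to the Beta prior: with 24 successes and 20 failures, the posterior is Beta(0.5+24, 0.5+20) = Beta(24.5, 20.5).

Posterior: Beta(24.5, 20.5)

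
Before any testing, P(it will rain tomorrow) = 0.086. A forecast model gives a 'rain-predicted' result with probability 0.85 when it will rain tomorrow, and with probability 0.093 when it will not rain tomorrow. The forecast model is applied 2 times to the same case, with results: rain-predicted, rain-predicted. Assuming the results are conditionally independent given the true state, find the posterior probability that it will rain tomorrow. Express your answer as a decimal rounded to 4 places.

Posterior P(H) ≈ 0.8871

Let H be the event that it will rain tomorrow; start with P(H) = 0.086. P('rain-predicted'|H) = 0.85, P('rain-predicted'|¬H) = 0.093.
Update on result 1 ('rain-predicted'): P(H) ← 0.85·0.0860 / (0.85·0.0860 + 0.093·0.9140) = 0.073100/0.15810 = 0.4624.
Update on result 2 ('rain-predicted'): P(H) ← 0.85·0.4624 / (0.85·0.4624 + 0.093·0.5376) = 0.39301/0.44301 = 0.8871.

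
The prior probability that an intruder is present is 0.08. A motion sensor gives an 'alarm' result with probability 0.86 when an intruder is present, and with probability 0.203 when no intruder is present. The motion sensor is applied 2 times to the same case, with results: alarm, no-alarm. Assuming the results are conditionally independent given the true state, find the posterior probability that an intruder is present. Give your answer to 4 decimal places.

Posterior P(H) ≈ 0.0608

Let H be the event that an intruder is present; start with P(H) = 0.08. P('alarm'|H) = 0.86, P('alarm'|¬H) = 0.203.
Update on result 1 ('alarm'): P(H) ← 0.86·0.0800 / (0.86·0.0800 + 0.203·0.9200) = 0.068800/0.25556 = 0.2692.
Update on result 2 ('no-alarm'): P(H) ← 0.14·0.2692 / (0.14·0.2692 + 0.797·0.7308) = 0.037690/0.62013 = 0.0608.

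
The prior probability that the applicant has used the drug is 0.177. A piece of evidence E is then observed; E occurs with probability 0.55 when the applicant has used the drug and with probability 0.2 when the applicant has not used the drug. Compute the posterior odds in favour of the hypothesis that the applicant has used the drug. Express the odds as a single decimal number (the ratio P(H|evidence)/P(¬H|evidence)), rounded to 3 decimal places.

Prior odds = 0.177/(1−0.177) = 0.21507. In log-odds, ln(0.21507) = -1.5368.
Add log likelihood ratio: ln(2.7500) = 1.0116.
Posterior log-odds = -0.52521, so posterior odds = exp(-0.52521) = 0.59143.

Posterior odds ≈ 0.591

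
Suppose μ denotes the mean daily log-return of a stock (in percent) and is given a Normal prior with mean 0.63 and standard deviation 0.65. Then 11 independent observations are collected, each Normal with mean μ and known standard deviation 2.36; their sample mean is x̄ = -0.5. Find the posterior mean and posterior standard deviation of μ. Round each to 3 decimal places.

Posterior mean ≈ 0.116; posterior SD ≈ 0.480

With known σ, the Normal prior is conjugate. Weight on the data is w = (n/σ²)/(n/σ² + 1/τ₀²) = 1.97501/(1.97501+2.36686) = 0.45487.
Posterior mean = w·x̄ + (1−w)·μ₀ = 0.45487·-0.5 + 0.54513·0.63 = 0.116. Posterior variance = 1/(1.97501+2.36686) = 0.230315, so SD = 0.480.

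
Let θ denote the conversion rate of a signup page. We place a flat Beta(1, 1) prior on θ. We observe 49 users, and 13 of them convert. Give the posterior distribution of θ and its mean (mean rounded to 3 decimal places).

The binomial likelihood is conjugate to the Beta prior: with 13 successes and 36 failures, the posterior is Beta(1+13, 1+36) = Beta(14, 37).
E[θ | data] = 14/(14+37) = 0.275.

Posterior: Beta(14, 37); mean ≈ 0.275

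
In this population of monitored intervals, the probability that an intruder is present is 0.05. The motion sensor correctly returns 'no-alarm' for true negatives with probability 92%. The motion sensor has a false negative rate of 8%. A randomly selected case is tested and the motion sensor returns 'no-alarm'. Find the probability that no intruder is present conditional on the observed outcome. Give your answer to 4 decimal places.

Write H for 'an intruder is present'. Prior odds H:¬H = 0.05/0.95 = 0.052632. For the 'no-alarm' outcome, the likelihood ratio is 0.08/0.92 = 0.086957.
Posterior odds = 0.052632 × 0.086957 = 0.0045767, so P(H|E) = 0.0045767/(1+0.0045767) = 0.0046. Then P(¬H|E) = 1 − 0.0046 = 0.9954.

P(¬H | E) ≈ 0.9954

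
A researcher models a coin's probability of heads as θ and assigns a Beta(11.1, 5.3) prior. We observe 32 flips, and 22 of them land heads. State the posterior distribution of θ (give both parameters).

The binomial likelihood is conjugate to the Beta prior: with 22 successes and 10 failures, the posterior is Beta(11.1+22, 5.3+10) = Beta(33.1, 15.3).

Posterior: Beta(33.1, 15.3)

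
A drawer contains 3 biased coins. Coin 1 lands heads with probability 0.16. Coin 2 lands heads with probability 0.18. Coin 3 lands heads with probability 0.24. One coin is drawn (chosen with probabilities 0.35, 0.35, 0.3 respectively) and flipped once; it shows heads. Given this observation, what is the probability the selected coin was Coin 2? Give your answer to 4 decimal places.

Posterior probability ≈ 0.3298

P(heads|C1) = 0.16; P(heads|C2) = 0.18; P(heads|C3) = 0.24.
Prior × likelihood for each source: 0.35·0.16=0.05600, 0.35·0.18=0.06300, 0.3·0.24=0.07200. Summing gives P(heads) = 0.19100.
P(Coin 2 | heads) = 0.06300 / 0.19100 = 0.3298.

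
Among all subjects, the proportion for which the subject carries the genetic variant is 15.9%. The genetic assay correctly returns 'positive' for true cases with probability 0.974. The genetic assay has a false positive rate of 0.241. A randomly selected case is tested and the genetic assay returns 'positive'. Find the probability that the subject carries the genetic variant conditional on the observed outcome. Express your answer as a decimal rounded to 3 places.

P(H | E) ≈ 0.433

Let H be the event that the subject carries the genetic variant. P(H) = 0.159, so P(¬H) = 0.841. With E the 'positive' result, P(E|H) = 0.974 and P(E|¬H) = 0.241.
P(E) = 0.974·0.159 + 0.241·0.841 = 0.15487 + 0.20268 = 0.35755.
By Bayes' theorem, P(H|E) = 0.15487 / 0.35755 = 0.433.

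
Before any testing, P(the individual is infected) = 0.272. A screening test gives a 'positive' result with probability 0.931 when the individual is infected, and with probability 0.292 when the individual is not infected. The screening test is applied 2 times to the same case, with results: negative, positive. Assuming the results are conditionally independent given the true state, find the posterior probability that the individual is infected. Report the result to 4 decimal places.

Posterior P(H) ≈ 0.1040

Let H be the event that the individual is infected; start with P(H) = 0.272. P('positive'|H) = 0.931, P('positive'|¬H) = 0.292.
Update on result 1 ('negative'): P(H) ← 0.069·0.2720 / (0.069·0.2720 + 0.708·0.7280) = 0.018768/0.53419 = 0.0351.
Update on result 2 ('positive'): P(H) ← 0.931·0.0351 / (0.931·0.0351 + 0.292·0.9649) = 0.032709/0.31445 = 0.1040.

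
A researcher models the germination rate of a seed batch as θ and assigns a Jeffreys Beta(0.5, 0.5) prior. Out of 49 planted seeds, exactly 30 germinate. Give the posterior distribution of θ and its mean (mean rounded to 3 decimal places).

The binomial likelihood is conjugate to the Beta prior: with 30 successes and 19 failures, the posterior is Beta(0.5+30, 0.5+19) = Beta(30.5, 19.5).
E[θ | data] = 30.5/(30.5+19.5) = 0.610.

Posterior: Beta(30.5, 19.5); mean ≈ 0.610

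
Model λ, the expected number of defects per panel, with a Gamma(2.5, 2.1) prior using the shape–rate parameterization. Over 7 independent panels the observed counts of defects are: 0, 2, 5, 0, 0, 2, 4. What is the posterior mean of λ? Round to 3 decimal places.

Posterior mean ≈ 1.703

The Poisson likelihood adds the total count to the shape and the number of exposure periods to the rate. Here ∑xᵢ = 13 and n = 7, so shape 2.5→15.5 and rate 2.1→9.1.
E[λ | data] = 15.5/9.1 = 1.703.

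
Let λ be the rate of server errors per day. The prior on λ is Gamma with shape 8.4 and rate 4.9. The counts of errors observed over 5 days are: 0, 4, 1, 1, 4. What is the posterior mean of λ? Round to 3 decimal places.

Total count ∑xᵢ = 10 over n = 5 days.
Gamma is conjugate to the Poisson likelihood: posterior is Gamma(shape = 8.4+10 = 18.4, rate = 4.9+5 = 9.9).
E[λ | data] = 18.4/9.9 = 1.859.

Posterior mean ≈ 1.859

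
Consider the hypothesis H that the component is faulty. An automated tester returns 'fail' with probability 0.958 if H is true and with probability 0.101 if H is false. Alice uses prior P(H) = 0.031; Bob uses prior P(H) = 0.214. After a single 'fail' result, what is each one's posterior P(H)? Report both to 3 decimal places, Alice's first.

Alice: 0.233; Bob: 0.721

The likelihood ratio for a 'fail' result is 0.958/0.101 = 9.4851.
Alice: prior odds 0.031/0.969 = 0.031992; posterior odds 0.30345; posterior probability 0.233.
Bob: prior odds 0.214/0.786 = 0.27226; posterior odds 2.5825; posterior probability 0.721.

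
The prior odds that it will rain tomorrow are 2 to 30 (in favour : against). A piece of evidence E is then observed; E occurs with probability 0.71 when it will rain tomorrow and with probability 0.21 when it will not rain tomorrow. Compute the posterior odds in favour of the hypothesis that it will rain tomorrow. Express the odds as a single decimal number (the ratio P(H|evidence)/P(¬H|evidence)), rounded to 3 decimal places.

Prior odds = 2/30 = 0.066667.
Likelihood ratio for E = 0.71/0.21 = 3.3810.
Posterior odds = prior odds × LR = 0.22540.

Posterior odds ≈ 0.225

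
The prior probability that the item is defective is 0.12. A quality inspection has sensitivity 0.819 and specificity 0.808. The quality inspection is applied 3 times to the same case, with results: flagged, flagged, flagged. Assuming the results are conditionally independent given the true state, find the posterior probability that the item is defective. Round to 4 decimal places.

Let H be the event that the item is defective; start with P(H) = 0.12. P('flagged'|H) = 0.819, P('flagged'|¬H) = 0.192.
Update on result 1 ('flagged'): P(H) ← 0.819·0.1200 / (0.819·0.1200 + 0.192·0.8800) = 0.098280/0.26724 = 0.3678.
Update on result 2 ('flagged'): P(H) ← 0.819·0.3678 / (0.819·0.3678 + 0.192·0.6322) = 0.30119/0.42259 = 0.7127.
Update on result 3 ('flagged'): P(H) ← 0.819·0.7127 / (0.819·0.7127 + 0.192·0.2873) = 0.58374/0.63889 = 0.9137.

Posterior P(H) ≈ 0.9137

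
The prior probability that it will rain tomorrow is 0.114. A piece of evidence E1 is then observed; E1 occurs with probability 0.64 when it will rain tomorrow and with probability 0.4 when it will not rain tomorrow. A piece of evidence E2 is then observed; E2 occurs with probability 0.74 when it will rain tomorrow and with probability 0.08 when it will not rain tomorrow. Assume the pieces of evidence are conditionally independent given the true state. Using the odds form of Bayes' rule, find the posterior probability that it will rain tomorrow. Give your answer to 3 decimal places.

Prior odds = 0.114/(1−0.114) = 0.12867.
Likelihood ratio for E1 = 0.64/0.4 = 1.6000.
Likelihood ratio for E2 = 0.74/0.08 = 9.2500.
Posterior odds = prior odds × LR₁ × LR₂ = 1.9043.
Posterior probability = odds/(1+odds) = 1.9043/2.9043 = 0.656.

Posterior probability ≈ 0.656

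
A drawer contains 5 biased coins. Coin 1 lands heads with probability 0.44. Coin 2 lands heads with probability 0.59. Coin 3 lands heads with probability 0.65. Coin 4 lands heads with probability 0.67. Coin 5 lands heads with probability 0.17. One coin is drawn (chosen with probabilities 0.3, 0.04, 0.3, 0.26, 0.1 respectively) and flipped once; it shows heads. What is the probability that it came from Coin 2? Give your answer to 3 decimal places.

Posterior probability ≈ 0.044

P(heads|C1) = 0.44; P(heads|C2) = 0.59; P(heads|C3) = 0.65; P(heads|C4) = 0.67; P(heads|C5) = 0.17.
Prior × likelihood for each source: 0.3·0.44=0.1320, 0.04·0.59=0.02360, 0.3·0.65=0.1950, 0.26·0.67=0.1742, 0.1·0.17=0.01700. Summing gives P(heads) = 0.54180.
P(Coin 2 | heads) = 0.02360 / 0.54180 = 0.044.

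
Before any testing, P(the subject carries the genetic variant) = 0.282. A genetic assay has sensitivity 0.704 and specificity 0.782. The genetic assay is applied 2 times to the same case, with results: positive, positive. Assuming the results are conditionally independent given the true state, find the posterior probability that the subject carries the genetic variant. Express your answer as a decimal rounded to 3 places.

Let H be the event that the subject carries the genetic variant; start with P(H) = 0.282. P('positive'|H) = 0.704, P('positive'|¬H) = 0.218.
Update on result 1 ('positive'): P(H) ← 0.704·0.2820 / (0.704·0.2820 + 0.218·0.7180) = 0.19853/0.35505 = 0.5592.
Update on result 2 ('positive'): P(H) ← 0.704·0.5592 / (0.704·0.5592 + 0.218·0.4408) = 0.39364/0.48975 = 0.8038.

Posterior P(H) ≈ 0.804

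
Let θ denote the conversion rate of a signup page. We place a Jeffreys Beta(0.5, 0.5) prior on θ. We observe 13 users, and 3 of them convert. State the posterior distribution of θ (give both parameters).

The binomial likelihood is conjugate to the Beta prior: with 3 successes and 10 failures, the posterior is Beta(0.5+3, 0.5+10) = Beta(3.5, 10.5).

Posterior: Beta(3.5, 10.5)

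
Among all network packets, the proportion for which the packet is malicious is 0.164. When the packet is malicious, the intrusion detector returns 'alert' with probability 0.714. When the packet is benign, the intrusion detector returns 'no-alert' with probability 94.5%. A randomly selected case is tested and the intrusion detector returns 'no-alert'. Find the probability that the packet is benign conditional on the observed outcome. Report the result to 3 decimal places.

Let H be the event that the packet is malicious. P(H) = 0.164, so P(¬H) = 0.836. With E the 'no-alert' result, P(E|H) = 0.286 and P(E|¬H) = 0.945.
P(E) = 0.286·0.164 + 0.945·0.836 = 0.046904 + 0.79002 = 0.83692.
By Bayes' theorem, P(H|E) = 0.046904 / 0.83692 = 0.056. Hence P(¬H|E) = 1 − 0.056 = 0.944.

P(¬H | E) ≈ 0.944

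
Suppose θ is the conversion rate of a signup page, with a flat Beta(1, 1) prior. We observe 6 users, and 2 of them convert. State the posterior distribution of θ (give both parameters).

Posterior: Beta(3, 5)

The binomial likelihood is conjugate to the Beta prior: with 2 successes and 4 failures, the posterior is Beta(1+2, 1+4) = Beta(3, 5).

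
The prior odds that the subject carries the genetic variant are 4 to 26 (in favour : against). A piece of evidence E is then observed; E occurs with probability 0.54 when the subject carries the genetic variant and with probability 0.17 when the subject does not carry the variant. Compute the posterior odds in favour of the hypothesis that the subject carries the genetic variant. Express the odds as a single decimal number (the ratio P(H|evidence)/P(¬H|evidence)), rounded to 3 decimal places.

Posterior odds ≈ 0.489

Prior odds = 4/26 = 0.15385. In log-odds, ln(0.15385) = -1.8718.
Add log likelihood ratio: ln(3.1765) = 1.1558.
Posterior log-odds = -0.71603, so posterior odds = exp(-0.71603) = 0.48869.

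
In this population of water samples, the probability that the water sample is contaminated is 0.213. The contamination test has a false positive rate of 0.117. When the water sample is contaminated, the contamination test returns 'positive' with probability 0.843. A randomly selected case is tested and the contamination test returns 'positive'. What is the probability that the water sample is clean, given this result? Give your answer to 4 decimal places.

P(¬H | E) ≈ 0.3390

Let H be the event that the water sample is contaminated. P(H) = 0.213, so P(¬H) = 0.787. With E the 'positive' result, P(E|H) = 0.843 and P(E|¬H) = 0.117.
P(E) = 0.843·0.213 + 0.117·0.787 = 0.17956 + 0.092079 = 0.27164.
By Bayes' theorem, P(H|E) = 0.17956 / 0.27164 = 0.6610. Hence P(¬H|E) = 1 − 0.6610 = 0.3390.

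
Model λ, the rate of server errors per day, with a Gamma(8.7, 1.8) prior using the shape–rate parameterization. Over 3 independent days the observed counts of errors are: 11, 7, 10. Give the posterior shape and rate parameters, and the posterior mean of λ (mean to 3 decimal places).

The Poisson likelihood adds the total count to the shape and the number of exposure periods to the rate. Here ∑xᵢ = 28 and n = 3, so shape 8.7→36.7 and rate 1.8→4.8.
Posterior mean = shape/rate = 36.7/4.8 = 7.646.

Posterior: Gamma(shape=36.7, rate=4.8); mean ≈ 7.646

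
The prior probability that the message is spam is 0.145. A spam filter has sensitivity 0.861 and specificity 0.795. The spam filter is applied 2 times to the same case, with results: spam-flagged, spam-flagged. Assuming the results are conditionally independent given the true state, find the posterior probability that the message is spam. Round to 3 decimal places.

Let H be the event that the message is spam; start with P(H) = 0.145. P('spam-flagged'|H) = 0.861, P('spam-flagged'|¬H) = 0.205.
Update on result 1 ('spam-flagged'): P(H) ← 0.861·0.1450 / (0.861·0.1450 + 0.205·0.8550) = 0.12484/0.30012 = 0.4160.
Update on result 2 ('spam-flagged'): P(H) ← 0.861·0.4160 / (0.861·0.4160 + 0.205·0.5840) = 0.35816/0.47789 = 0.7495.

Posterior P(H) ≈ 0.749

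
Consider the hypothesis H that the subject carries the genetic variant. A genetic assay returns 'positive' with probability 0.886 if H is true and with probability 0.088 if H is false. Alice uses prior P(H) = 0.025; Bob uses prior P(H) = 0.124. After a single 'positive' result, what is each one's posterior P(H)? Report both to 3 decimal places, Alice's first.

P('+'|H) = 0.886, P('+'|¬H) = 0.088.
Alice: numerator 0.886·0.025 = 0.022150; evidence = 0.022150+0.088·0.975 = 0.10795; posterior = 0.205.
Bob: numerator 0.886·0.124 = 0.10986; evidence = 0.10986+0.088·0.876 = 0.18695; posterior = 0.588.

Alice: 0.205; Bob: 0.588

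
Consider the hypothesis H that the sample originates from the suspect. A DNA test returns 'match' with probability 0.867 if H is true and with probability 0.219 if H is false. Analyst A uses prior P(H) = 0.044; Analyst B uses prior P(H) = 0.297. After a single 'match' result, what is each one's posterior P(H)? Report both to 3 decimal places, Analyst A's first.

The likelihood ratio for a 'match' result is 0.867/0.219 = 3.9589.
Analyst A: prior odds 0.044/0.956 = 0.046025; posterior odds 0.18221; posterior probability 0.154.
Analyst B: prior odds 0.297/0.703 = 0.42248; posterior odds 1.6725; posterior probability 0.626.

Analyst A: 0.154; Analyst B: 0.626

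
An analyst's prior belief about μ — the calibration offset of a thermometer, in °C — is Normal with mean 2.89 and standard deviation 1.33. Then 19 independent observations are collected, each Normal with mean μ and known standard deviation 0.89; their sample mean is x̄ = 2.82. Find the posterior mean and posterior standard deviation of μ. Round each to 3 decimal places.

Posterior mean ≈ 2.822; posterior SD ≈ 0.202

Prior precision 1/τ₀² = 1/1.33² = 0.565323; data precision n/σ² = 19/0.89² = 23.9869.
Posterior precision = 0.565323 + 23.9869 = 24.5522, giving posterior SD = 1/√24.5522 = 0.202.
Posterior mean = (0.565323·2.89 + 23.9869·2.82) / 24.5522 = 2.822.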